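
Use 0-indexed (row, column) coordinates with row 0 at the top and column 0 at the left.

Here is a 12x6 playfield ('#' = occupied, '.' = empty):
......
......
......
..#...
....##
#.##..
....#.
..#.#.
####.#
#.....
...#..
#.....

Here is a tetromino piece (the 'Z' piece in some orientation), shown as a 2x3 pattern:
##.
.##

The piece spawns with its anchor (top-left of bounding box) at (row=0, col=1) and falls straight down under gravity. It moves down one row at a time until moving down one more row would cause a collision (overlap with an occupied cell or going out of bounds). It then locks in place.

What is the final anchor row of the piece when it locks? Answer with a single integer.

Answer: 1

Derivation:
Spawn at (row=0, col=1). Try each row:
  row 0: fits
  row 1: fits
  row 2: blocked -> lock at row 1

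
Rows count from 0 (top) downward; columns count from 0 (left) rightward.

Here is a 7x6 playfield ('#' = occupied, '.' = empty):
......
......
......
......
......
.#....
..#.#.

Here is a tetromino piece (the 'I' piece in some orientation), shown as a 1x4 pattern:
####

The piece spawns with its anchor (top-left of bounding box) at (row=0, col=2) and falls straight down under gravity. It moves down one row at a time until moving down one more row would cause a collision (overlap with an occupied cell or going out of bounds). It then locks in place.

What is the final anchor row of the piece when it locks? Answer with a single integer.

Answer: 5

Derivation:
Spawn at (row=0, col=2). Try each row:
  row 0: fits
  row 1: fits
  row 2: fits
  row 3: fits
  row 4: fits
  row 5: fits
  row 6: blocked -> lock at row 5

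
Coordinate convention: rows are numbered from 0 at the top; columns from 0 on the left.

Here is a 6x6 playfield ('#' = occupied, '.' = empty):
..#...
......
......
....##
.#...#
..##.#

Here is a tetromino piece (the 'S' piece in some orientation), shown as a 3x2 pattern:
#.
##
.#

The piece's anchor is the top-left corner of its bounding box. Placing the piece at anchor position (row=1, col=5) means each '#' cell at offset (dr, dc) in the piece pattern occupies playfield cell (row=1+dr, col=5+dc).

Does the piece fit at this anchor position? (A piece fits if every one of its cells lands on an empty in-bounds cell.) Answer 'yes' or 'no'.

Answer: no

Derivation:
Check each piece cell at anchor (1, 5):
  offset (0,0) -> (1,5): empty -> OK
  offset (1,0) -> (2,5): empty -> OK
  offset (1,1) -> (2,6): out of bounds -> FAIL
  offset (2,1) -> (3,6): out of bounds -> FAIL
All cells valid: no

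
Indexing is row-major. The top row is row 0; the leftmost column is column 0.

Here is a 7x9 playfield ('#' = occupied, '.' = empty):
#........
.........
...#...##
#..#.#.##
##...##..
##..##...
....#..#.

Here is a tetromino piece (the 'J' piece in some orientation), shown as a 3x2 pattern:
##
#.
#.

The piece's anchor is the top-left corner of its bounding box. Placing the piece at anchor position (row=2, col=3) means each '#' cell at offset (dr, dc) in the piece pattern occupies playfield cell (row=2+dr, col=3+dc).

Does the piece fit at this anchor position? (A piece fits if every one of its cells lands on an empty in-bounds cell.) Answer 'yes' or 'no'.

Check each piece cell at anchor (2, 3):
  offset (0,0) -> (2,3): occupied ('#') -> FAIL
  offset (0,1) -> (2,4): empty -> OK
  offset (1,0) -> (3,3): occupied ('#') -> FAIL
  offset (2,0) -> (4,3): empty -> OK
All cells valid: no

Answer: no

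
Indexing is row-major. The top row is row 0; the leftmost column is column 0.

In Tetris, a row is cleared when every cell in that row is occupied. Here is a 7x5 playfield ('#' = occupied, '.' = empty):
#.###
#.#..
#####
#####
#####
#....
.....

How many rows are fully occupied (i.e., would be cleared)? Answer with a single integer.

Check each row:
  row 0: 1 empty cell -> not full
  row 1: 3 empty cells -> not full
  row 2: 0 empty cells -> FULL (clear)
  row 3: 0 empty cells -> FULL (clear)
  row 4: 0 empty cells -> FULL (clear)
  row 5: 4 empty cells -> not full
  row 6: 5 empty cells -> not full
Total rows cleared: 3

Answer: 3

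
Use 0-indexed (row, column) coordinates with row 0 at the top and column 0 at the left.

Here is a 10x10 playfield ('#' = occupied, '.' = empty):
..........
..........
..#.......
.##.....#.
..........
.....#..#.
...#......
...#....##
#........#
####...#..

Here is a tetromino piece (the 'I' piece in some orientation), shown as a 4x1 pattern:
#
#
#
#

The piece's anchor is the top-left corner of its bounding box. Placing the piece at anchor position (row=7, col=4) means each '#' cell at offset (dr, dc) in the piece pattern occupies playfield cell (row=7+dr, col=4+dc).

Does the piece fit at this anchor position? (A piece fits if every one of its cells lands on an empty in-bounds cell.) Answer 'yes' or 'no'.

Check each piece cell at anchor (7, 4):
  offset (0,0) -> (7,4): empty -> OK
  offset (1,0) -> (8,4): empty -> OK
  offset (2,0) -> (9,4): empty -> OK
  offset (3,0) -> (10,4): out of bounds -> FAIL
All cells valid: no

Answer: no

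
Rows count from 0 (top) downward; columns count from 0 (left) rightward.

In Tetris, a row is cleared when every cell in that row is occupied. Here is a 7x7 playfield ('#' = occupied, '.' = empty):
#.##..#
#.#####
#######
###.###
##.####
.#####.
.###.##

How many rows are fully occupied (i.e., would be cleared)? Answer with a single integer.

Answer: 1

Derivation:
Check each row:
  row 0: 3 empty cells -> not full
  row 1: 1 empty cell -> not full
  row 2: 0 empty cells -> FULL (clear)
  row 3: 1 empty cell -> not full
  row 4: 1 empty cell -> not full
  row 5: 2 empty cells -> not full
  row 6: 2 empty cells -> not full
Total rows cleared: 1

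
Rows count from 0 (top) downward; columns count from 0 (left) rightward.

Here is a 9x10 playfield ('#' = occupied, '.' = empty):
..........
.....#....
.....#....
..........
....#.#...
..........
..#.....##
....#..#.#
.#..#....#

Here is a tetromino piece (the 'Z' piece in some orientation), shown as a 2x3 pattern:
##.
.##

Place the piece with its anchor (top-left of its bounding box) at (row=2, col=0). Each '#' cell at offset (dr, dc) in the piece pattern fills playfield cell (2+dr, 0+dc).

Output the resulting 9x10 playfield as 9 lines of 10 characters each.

Fill (2+0,0+0) = (2,0)
Fill (2+0,0+1) = (2,1)
Fill (2+1,0+1) = (3,1)
Fill (2+1,0+2) = (3,2)

Answer: ..........
.....#....
##...#....
.##.......
....#.#...
..........
..#.....##
....#..#.#
.#..#....#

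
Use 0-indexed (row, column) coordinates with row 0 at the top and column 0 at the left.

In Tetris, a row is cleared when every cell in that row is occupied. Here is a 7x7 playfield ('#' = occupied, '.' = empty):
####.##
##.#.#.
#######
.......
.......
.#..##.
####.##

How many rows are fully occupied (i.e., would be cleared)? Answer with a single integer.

Answer: 1

Derivation:
Check each row:
  row 0: 1 empty cell -> not full
  row 1: 3 empty cells -> not full
  row 2: 0 empty cells -> FULL (clear)
  row 3: 7 empty cells -> not full
  row 4: 7 empty cells -> not full
  row 5: 4 empty cells -> not full
  row 6: 1 empty cell -> not full
Total rows cleared: 1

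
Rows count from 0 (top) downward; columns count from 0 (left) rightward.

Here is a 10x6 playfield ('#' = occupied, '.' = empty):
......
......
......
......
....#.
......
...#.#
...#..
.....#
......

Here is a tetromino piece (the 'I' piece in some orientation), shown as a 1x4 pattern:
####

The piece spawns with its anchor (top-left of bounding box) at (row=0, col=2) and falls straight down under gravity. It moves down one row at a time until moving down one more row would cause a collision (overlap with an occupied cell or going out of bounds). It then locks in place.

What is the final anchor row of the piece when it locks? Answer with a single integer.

Spawn at (row=0, col=2). Try each row:
  row 0: fits
  row 1: fits
  row 2: fits
  row 3: fits
  row 4: blocked -> lock at row 3

Answer: 3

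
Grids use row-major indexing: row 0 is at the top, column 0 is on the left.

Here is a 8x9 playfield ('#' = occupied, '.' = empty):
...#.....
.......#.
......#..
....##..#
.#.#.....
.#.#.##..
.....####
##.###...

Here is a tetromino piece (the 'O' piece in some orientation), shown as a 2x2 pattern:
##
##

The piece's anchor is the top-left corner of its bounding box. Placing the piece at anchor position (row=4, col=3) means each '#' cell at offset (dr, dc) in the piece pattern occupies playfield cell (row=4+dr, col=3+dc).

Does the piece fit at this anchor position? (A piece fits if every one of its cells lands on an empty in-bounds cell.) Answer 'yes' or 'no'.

Answer: no

Derivation:
Check each piece cell at anchor (4, 3):
  offset (0,0) -> (4,3): occupied ('#') -> FAIL
  offset (0,1) -> (4,4): empty -> OK
  offset (1,0) -> (5,3): occupied ('#') -> FAIL
  offset (1,1) -> (5,4): empty -> OK
All cells valid: no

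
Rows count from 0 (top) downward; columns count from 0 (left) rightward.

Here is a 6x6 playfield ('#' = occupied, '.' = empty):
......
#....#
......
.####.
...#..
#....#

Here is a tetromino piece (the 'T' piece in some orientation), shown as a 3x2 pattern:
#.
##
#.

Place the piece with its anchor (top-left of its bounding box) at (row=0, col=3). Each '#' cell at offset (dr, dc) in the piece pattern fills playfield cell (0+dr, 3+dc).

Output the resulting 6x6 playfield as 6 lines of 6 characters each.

Fill (0+0,3+0) = (0,3)
Fill (0+1,3+0) = (1,3)
Fill (0+1,3+1) = (1,4)
Fill (0+2,3+0) = (2,3)

Answer: ...#..
#..###
...#..
.####.
...#..
#....#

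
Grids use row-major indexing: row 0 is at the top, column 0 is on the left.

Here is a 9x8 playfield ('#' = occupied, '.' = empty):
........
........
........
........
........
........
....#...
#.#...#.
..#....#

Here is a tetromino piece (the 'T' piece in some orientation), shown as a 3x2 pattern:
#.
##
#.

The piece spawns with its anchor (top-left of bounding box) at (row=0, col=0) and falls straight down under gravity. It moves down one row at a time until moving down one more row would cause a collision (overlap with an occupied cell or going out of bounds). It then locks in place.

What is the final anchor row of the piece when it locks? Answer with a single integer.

Spawn at (row=0, col=0). Try each row:
  row 0: fits
  row 1: fits
  row 2: fits
  row 3: fits
  row 4: fits
  row 5: blocked -> lock at row 4

Answer: 4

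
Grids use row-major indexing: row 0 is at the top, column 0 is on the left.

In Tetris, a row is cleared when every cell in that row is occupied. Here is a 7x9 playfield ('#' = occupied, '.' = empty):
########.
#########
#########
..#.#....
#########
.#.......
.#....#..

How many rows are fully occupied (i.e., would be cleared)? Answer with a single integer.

Check each row:
  row 0: 1 empty cell -> not full
  row 1: 0 empty cells -> FULL (clear)
  row 2: 0 empty cells -> FULL (clear)
  row 3: 7 empty cells -> not full
  row 4: 0 empty cells -> FULL (clear)
  row 5: 8 empty cells -> not full
  row 6: 7 empty cells -> not full
Total rows cleared: 3

Answer: 3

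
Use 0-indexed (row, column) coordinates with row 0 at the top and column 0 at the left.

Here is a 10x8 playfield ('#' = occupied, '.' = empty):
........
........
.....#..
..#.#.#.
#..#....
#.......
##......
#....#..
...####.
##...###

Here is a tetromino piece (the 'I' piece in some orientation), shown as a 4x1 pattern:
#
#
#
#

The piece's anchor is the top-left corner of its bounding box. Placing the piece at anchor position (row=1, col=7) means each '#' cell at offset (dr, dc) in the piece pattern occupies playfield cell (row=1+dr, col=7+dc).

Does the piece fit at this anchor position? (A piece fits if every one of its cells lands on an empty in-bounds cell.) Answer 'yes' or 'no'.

Check each piece cell at anchor (1, 7):
  offset (0,0) -> (1,7): empty -> OK
  offset (1,0) -> (2,7): empty -> OK
  offset (2,0) -> (3,7): empty -> OK
  offset (3,0) -> (4,7): empty -> OK
All cells valid: yes

Answer: yes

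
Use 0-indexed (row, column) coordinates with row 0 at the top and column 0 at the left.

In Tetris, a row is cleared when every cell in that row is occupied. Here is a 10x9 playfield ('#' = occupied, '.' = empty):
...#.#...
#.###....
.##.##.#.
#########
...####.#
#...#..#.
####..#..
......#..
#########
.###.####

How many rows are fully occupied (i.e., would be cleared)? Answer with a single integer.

Answer: 2

Derivation:
Check each row:
  row 0: 7 empty cells -> not full
  row 1: 5 empty cells -> not full
  row 2: 4 empty cells -> not full
  row 3: 0 empty cells -> FULL (clear)
  row 4: 4 empty cells -> not full
  row 5: 6 empty cells -> not full
  row 6: 4 empty cells -> not full
  row 7: 8 empty cells -> not full
  row 8: 0 empty cells -> FULL (clear)
  row 9: 2 empty cells -> not full
Total rows cleared: 2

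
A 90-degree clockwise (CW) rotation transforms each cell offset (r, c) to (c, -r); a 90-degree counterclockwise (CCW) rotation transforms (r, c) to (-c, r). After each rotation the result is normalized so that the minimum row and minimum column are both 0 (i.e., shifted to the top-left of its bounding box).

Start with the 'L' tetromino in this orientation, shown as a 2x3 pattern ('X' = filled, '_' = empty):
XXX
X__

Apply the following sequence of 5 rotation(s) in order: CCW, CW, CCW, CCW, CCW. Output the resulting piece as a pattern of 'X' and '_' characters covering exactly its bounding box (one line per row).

Start:
XXX
X__
After rotation 1 (CCW):
X_
X_
XX
After rotation 2 (CW):
XXX
X__
After rotation 3 (CCW):
X_
X_
XX
After rotation 4 (CCW):
__X
XXX
After rotation 5 (CCW):
XX
_X
_X

Answer: XX
_X
_X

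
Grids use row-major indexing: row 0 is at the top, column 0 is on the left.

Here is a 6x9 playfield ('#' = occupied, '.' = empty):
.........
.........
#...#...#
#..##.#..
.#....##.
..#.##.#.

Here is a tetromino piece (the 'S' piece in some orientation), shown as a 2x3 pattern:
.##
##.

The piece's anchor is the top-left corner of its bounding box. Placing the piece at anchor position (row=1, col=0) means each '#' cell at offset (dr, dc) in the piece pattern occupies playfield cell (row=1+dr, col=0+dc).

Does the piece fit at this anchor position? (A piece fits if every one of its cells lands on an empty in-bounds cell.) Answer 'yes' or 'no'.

Check each piece cell at anchor (1, 0):
  offset (0,1) -> (1,1): empty -> OK
  offset (0,2) -> (1,2): empty -> OK
  offset (1,0) -> (2,0): occupied ('#') -> FAIL
  offset (1,1) -> (2,1): empty -> OK
All cells valid: no

Answer: no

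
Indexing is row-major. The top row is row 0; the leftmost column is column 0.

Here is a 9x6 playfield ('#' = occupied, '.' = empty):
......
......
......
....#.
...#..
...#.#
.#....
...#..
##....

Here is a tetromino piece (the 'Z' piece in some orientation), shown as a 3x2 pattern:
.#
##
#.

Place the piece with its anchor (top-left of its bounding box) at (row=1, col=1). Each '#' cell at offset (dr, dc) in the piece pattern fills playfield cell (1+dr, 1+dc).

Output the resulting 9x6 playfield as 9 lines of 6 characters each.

Answer: ......
..#...
.##...
.#..#.
...#..
...#.#
.#....
...#..
##....

Derivation:
Fill (1+0,1+1) = (1,2)
Fill (1+1,1+0) = (2,1)
Fill (1+1,1+1) = (2,2)
Fill (1+2,1+0) = (3,1)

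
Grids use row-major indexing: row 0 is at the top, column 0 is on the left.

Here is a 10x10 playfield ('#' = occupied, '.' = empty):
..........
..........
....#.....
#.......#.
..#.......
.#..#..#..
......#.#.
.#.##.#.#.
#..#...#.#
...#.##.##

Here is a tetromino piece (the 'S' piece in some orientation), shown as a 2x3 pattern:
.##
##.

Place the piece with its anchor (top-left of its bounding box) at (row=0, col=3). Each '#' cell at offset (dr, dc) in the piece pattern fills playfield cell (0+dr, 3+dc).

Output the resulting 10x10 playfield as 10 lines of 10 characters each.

Fill (0+0,3+1) = (0,4)
Fill (0+0,3+2) = (0,5)
Fill (0+1,3+0) = (1,3)
Fill (0+1,3+1) = (1,4)

Answer: ....##....
...##.....
....#.....
#.......#.
..#.......
.#..#..#..
......#.#.
.#.##.#.#.
#..#...#.#
...#.##.##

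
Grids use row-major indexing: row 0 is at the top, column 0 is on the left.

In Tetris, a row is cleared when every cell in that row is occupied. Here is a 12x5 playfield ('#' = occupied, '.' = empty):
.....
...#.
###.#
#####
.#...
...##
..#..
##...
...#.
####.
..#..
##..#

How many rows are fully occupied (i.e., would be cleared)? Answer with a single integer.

Check each row:
  row 0: 5 empty cells -> not full
  row 1: 4 empty cells -> not full
  row 2: 1 empty cell -> not full
  row 3: 0 empty cells -> FULL (clear)
  row 4: 4 empty cells -> not full
  row 5: 3 empty cells -> not full
  row 6: 4 empty cells -> not full
  row 7: 3 empty cells -> not full
  row 8: 4 empty cells -> not full
  row 9: 1 empty cell -> not full
  row 10: 4 empty cells -> not full
  row 11: 2 empty cells -> not full
Total rows cleared: 1

Answer: 1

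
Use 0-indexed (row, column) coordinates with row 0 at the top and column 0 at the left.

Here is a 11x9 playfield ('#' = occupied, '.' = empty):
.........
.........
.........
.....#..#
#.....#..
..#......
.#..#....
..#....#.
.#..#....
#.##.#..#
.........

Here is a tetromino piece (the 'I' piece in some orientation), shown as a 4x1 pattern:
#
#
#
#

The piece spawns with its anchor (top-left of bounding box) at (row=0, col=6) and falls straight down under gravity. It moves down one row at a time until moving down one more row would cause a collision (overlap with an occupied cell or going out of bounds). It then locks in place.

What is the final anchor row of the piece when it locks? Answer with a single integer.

Spawn at (row=0, col=6). Try each row:
  row 0: fits
  row 1: blocked -> lock at row 0

Answer: 0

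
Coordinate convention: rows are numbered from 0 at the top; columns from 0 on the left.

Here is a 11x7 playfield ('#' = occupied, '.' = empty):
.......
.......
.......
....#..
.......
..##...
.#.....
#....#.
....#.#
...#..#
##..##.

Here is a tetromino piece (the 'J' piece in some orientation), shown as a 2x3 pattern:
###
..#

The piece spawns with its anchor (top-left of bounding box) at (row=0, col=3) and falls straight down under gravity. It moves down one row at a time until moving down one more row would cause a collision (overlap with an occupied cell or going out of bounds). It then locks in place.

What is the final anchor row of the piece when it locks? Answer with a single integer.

Answer: 2

Derivation:
Spawn at (row=0, col=3). Try each row:
  row 0: fits
  row 1: fits
  row 2: fits
  row 3: blocked -> lock at row 2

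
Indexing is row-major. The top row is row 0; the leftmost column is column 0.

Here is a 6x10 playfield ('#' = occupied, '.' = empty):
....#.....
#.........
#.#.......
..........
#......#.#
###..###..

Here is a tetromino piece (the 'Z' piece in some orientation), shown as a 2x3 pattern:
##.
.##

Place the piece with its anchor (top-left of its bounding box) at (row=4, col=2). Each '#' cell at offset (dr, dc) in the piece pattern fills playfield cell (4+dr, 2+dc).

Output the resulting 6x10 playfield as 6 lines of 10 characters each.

Fill (4+0,2+0) = (4,2)
Fill (4+0,2+1) = (4,3)
Fill (4+1,2+1) = (5,3)
Fill (4+1,2+2) = (5,4)

Answer: ....#.....
#.........
#.#.......
..........
#.##...#.#
########..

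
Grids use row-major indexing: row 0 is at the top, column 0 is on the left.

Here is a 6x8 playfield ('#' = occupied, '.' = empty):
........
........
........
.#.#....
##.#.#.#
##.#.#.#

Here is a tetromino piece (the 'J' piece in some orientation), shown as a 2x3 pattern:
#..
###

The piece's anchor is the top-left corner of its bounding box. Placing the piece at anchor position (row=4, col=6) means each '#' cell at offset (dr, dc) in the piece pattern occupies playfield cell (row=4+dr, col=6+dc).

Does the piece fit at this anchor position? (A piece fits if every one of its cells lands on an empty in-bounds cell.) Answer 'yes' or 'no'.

Answer: no

Derivation:
Check each piece cell at anchor (4, 6):
  offset (0,0) -> (4,6): empty -> OK
  offset (1,0) -> (5,6): empty -> OK
  offset (1,1) -> (5,7): occupied ('#') -> FAIL
  offset (1,2) -> (5,8): out of bounds -> FAIL
All cells valid: no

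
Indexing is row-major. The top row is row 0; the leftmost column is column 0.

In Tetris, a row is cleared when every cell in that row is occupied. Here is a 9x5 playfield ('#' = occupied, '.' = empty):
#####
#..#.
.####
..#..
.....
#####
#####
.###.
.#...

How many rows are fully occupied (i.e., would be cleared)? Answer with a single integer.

Check each row:
  row 0: 0 empty cells -> FULL (clear)
  row 1: 3 empty cells -> not full
  row 2: 1 empty cell -> not full
  row 3: 4 empty cells -> not full
  row 4: 5 empty cells -> not full
  row 5: 0 empty cells -> FULL (clear)
  row 6: 0 empty cells -> FULL (clear)
  row 7: 2 empty cells -> not full
  row 8: 4 empty cells -> not full
Total rows cleared: 3

Answer: 3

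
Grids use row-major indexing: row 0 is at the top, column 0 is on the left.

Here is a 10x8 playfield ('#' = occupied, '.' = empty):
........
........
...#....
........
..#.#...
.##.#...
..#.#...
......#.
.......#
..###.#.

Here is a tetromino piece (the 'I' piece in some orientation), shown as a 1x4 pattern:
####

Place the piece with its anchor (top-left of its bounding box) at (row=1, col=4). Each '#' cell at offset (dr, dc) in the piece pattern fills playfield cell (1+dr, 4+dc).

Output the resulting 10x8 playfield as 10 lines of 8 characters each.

Answer: ........
....####
...#....
........
..#.#...
.##.#...
..#.#...
......#.
.......#
..###.#.

Derivation:
Fill (1+0,4+0) = (1,4)
Fill (1+0,4+1) = (1,5)
Fill (1+0,4+2) = (1,6)
Fill (1+0,4+3) = (1,7)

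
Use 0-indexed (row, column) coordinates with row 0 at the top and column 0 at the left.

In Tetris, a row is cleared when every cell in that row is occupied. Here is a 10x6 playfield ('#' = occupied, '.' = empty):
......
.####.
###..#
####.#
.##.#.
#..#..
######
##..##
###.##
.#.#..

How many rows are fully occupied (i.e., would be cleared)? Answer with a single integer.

Check each row:
  row 0: 6 empty cells -> not full
  row 1: 2 empty cells -> not full
  row 2: 2 empty cells -> not full
  row 3: 1 empty cell -> not full
  row 4: 3 empty cells -> not full
  row 5: 4 empty cells -> not full
  row 6: 0 empty cells -> FULL (clear)
  row 7: 2 empty cells -> not full
  row 8: 1 empty cell -> not full
  row 9: 4 empty cells -> not full
Total rows cleared: 1

Answer: 1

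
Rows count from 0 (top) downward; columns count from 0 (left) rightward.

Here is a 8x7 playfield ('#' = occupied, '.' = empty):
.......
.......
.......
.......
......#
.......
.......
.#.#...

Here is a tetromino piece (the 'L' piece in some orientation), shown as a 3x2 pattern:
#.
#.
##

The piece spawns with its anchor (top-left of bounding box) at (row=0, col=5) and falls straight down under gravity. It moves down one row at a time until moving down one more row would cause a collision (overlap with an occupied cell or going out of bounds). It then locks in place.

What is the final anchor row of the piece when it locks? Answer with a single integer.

Answer: 1

Derivation:
Spawn at (row=0, col=5). Try each row:
  row 0: fits
  row 1: fits
  row 2: blocked -> lock at row 1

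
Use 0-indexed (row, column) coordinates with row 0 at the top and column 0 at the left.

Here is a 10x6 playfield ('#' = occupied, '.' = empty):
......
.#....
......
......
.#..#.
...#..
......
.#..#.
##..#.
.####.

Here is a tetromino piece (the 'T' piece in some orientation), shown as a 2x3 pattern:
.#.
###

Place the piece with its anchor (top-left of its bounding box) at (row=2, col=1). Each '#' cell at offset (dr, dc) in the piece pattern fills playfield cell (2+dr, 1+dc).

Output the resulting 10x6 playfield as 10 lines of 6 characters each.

Answer: ......
.#....
..#...
.###..
.#..#.
...#..
......
.#..#.
##..#.
.####.

Derivation:
Fill (2+0,1+1) = (2,2)
Fill (2+1,1+0) = (3,1)
Fill (2+1,1+1) = (3,2)
Fill (2+1,1+2) = (3,3)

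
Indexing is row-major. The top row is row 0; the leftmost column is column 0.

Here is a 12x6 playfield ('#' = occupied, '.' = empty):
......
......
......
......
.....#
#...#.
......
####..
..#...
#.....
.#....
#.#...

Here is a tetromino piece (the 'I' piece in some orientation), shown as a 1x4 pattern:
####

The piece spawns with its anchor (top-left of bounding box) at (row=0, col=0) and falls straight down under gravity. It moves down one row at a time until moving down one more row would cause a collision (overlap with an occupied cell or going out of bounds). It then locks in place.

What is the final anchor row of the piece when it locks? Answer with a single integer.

Spawn at (row=0, col=0). Try each row:
  row 0: fits
  row 1: fits
  row 2: fits
  row 3: fits
  row 4: fits
  row 5: blocked -> lock at row 4

Answer: 4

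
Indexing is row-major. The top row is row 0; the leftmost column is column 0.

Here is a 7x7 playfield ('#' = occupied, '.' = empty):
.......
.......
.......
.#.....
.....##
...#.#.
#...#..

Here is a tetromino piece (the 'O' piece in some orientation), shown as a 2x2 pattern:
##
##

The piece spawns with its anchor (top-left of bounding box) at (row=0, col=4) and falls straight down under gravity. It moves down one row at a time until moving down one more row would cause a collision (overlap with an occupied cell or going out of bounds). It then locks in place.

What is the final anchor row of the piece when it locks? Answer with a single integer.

Spawn at (row=0, col=4). Try each row:
  row 0: fits
  row 1: fits
  row 2: fits
  row 3: blocked -> lock at row 2

Answer: 2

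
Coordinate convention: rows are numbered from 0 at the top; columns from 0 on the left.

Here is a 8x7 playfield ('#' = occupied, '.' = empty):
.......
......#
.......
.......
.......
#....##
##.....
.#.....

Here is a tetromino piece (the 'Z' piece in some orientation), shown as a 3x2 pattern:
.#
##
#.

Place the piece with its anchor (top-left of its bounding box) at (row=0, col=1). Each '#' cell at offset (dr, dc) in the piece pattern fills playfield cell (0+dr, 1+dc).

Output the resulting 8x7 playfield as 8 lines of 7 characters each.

Answer: ..#....
.##...#
.#.....
.......
.......
#....##
##.....
.#.....

Derivation:
Fill (0+0,1+1) = (0,2)
Fill (0+1,1+0) = (1,1)
Fill (0+1,1+1) = (1,2)
Fill (0+2,1+0) = (2,1)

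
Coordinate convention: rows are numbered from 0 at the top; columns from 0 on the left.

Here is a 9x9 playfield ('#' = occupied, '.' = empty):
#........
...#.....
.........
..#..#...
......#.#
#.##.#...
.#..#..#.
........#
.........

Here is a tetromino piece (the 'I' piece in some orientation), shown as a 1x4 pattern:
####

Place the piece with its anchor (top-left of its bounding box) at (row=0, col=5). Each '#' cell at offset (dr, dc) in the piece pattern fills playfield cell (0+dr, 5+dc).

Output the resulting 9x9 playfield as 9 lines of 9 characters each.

Fill (0+0,5+0) = (0,5)
Fill (0+0,5+1) = (0,6)
Fill (0+0,5+2) = (0,7)
Fill (0+0,5+3) = (0,8)

Answer: #....####
...#.....
.........
..#..#...
......#.#
#.##.#...
.#..#..#.
........#
.........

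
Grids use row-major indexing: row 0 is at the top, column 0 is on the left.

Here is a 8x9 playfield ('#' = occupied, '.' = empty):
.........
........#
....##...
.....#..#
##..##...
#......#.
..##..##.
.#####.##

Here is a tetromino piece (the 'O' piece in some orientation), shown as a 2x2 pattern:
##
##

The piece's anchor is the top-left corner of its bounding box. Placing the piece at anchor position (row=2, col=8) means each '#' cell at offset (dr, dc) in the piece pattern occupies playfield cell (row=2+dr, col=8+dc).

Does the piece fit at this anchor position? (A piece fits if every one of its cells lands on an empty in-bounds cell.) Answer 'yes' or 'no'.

Check each piece cell at anchor (2, 8):
  offset (0,0) -> (2,8): empty -> OK
  offset (0,1) -> (2,9): out of bounds -> FAIL
  offset (1,0) -> (3,8): occupied ('#') -> FAIL
  offset (1,1) -> (3,9): out of bounds -> FAIL
All cells valid: no

Answer: no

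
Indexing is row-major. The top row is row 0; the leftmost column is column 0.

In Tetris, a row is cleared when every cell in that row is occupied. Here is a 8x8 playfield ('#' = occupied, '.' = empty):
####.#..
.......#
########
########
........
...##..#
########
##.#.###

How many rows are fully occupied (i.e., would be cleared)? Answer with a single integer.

Check each row:
  row 0: 3 empty cells -> not full
  row 1: 7 empty cells -> not full
  row 2: 0 empty cells -> FULL (clear)
  row 3: 0 empty cells -> FULL (clear)
  row 4: 8 empty cells -> not full
  row 5: 5 empty cells -> not full
  row 6: 0 empty cells -> FULL (clear)
  row 7: 2 empty cells -> not full
Total rows cleared: 3

Answer: 3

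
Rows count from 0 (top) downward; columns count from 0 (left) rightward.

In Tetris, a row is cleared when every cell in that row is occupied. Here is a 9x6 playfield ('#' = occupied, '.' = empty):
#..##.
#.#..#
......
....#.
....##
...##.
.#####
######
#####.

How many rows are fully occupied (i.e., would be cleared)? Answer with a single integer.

Answer: 1

Derivation:
Check each row:
  row 0: 3 empty cells -> not full
  row 1: 3 empty cells -> not full
  row 2: 6 empty cells -> not full
  row 3: 5 empty cells -> not full
  row 4: 4 empty cells -> not full
  row 5: 4 empty cells -> not full
  row 6: 1 empty cell -> not full
  row 7: 0 empty cells -> FULL (clear)
  row 8: 1 empty cell -> not full
Total rows cleared: 1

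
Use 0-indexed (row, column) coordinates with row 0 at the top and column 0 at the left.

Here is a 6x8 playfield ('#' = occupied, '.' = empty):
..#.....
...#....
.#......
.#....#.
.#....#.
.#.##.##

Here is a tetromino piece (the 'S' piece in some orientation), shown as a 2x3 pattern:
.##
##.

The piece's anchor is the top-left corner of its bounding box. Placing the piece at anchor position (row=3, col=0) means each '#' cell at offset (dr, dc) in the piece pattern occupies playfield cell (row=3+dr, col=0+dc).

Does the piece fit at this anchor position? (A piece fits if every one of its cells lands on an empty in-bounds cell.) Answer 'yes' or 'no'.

Answer: no

Derivation:
Check each piece cell at anchor (3, 0):
  offset (0,1) -> (3,1): occupied ('#') -> FAIL
  offset (0,2) -> (3,2): empty -> OK
  offset (1,0) -> (4,0): empty -> OK
  offset (1,1) -> (4,1): occupied ('#') -> FAIL
All cells valid: no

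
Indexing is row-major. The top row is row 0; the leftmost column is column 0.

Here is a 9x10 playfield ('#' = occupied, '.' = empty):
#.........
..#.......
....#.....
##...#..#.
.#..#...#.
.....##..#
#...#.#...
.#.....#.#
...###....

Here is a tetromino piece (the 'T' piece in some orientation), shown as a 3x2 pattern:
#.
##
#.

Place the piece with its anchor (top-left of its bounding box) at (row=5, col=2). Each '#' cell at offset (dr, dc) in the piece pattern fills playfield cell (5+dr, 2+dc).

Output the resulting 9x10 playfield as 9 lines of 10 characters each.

Answer: #.........
..#.......
....#.....
##...#..#.
.#..#...#.
..#..##..#
#.###.#...
.##....#.#
...###....

Derivation:
Fill (5+0,2+0) = (5,2)
Fill (5+1,2+0) = (6,2)
Fill (5+1,2+1) = (6,3)
Fill (5+2,2+0) = (7,2)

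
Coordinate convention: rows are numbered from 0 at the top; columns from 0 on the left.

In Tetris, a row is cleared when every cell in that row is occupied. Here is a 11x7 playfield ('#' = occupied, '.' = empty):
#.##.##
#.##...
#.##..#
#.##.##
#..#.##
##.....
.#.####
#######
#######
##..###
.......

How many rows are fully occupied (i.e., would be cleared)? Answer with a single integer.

Check each row:
  row 0: 2 empty cells -> not full
  row 1: 4 empty cells -> not full
  row 2: 3 empty cells -> not full
  row 3: 2 empty cells -> not full
  row 4: 3 empty cells -> not full
  row 5: 5 empty cells -> not full
  row 6: 2 empty cells -> not full
  row 7: 0 empty cells -> FULL (clear)
  row 8: 0 empty cells -> FULL (clear)
  row 9: 2 empty cells -> not full
  row 10: 7 empty cells -> not full
Total rows cleared: 2

Answer: 2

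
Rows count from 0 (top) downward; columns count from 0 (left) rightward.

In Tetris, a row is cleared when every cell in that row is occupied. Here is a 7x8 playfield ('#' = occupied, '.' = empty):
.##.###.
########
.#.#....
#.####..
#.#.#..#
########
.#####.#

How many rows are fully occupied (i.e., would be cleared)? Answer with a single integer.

Check each row:
  row 0: 3 empty cells -> not full
  row 1: 0 empty cells -> FULL (clear)
  row 2: 6 empty cells -> not full
  row 3: 3 empty cells -> not full
  row 4: 4 empty cells -> not full
  row 5: 0 empty cells -> FULL (clear)
  row 6: 2 empty cells -> not full
Total rows cleared: 2

Answer: 2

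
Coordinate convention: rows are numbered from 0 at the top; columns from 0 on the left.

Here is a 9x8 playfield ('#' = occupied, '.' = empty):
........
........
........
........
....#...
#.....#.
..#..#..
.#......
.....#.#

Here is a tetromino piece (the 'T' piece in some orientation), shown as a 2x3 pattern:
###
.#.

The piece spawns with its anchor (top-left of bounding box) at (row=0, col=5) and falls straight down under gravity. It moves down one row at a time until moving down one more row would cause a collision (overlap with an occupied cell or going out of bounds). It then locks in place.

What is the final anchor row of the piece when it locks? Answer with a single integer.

Spawn at (row=0, col=5). Try each row:
  row 0: fits
  row 1: fits
  row 2: fits
  row 3: fits
  row 4: blocked -> lock at row 3

Answer: 3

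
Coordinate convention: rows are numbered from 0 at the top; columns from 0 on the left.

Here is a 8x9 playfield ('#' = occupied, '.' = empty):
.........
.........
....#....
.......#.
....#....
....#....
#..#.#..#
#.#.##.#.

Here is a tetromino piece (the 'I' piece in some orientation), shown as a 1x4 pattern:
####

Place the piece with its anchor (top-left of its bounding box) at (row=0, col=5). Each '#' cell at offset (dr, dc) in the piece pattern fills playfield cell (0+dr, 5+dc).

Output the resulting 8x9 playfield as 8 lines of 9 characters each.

Answer: .....####
.........
....#....
.......#.
....#....
....#....
#..#.#..#
#.#.##.#.

Derivation:
Fill (0+0,5+0) = (0,5)
Fill (0+0,5+1) = (0,6)
Fill (0+0,5+2) = (0,7)
Fill (0+0,5+3) = (0,8)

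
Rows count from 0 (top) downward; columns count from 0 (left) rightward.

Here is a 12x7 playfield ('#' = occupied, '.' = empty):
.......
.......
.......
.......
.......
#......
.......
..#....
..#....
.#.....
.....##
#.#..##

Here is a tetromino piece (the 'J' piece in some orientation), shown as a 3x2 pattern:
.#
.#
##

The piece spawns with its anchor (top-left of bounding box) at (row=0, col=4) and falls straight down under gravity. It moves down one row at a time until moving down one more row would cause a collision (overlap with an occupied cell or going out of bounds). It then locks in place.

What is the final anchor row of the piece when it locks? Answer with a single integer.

Spawn at (row=0, col=4). Try each row:
  row 0: fits
  row 1: fits
  row 2: fits
  row 3: fits
  row 4: fits
  row 5: fits
  row 6: fits
  row 7: fits
  row 8: blocked -> lock at row 7

Answer: 7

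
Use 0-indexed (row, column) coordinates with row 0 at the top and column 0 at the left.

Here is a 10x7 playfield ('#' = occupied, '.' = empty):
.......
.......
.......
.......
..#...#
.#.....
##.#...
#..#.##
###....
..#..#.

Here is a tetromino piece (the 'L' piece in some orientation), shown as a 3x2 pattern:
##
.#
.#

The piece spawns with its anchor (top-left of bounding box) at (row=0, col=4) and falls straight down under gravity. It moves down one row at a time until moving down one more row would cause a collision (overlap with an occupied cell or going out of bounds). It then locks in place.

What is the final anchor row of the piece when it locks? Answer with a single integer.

Answer: 4

Derivation:
Spawn at (row=0, col=4). Try each row:
  row 0: fits
  row 1: fits
  row 2: fits
  row 3: fits
  row 4: fits
  row 5: blocked -> lock at row 4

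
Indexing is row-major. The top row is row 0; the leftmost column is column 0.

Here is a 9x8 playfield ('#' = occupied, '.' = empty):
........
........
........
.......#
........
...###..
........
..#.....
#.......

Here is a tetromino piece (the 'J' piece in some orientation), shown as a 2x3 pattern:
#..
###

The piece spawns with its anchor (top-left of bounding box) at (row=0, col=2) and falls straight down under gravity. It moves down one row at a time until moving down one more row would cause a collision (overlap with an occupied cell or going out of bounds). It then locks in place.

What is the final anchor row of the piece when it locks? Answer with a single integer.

Spawn at (row=0, col=2). Try each row:
  row 0: fits
  row 1: fits
  row 2: fits
  row 3: fits
  row 4: blocked -> lock at row 3

Answer: 3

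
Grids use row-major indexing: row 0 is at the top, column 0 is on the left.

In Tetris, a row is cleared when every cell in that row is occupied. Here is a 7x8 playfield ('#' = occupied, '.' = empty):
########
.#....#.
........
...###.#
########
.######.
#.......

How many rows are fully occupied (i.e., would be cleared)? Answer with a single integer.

Check each row:
  row 0: 0 empty cells -> FULL (clear)
  row 1: 6 empty cells -> not full
  row 2: 8 empty cells -> not full
  row 3: 4 empty cells -> not full
  row 4: 0 empty cells -> FULL (clear)
  row 5: 2 empty cells -> not full
  row 6: 7 empty cells -> not full
Total rows cleared: 2

Answer: 2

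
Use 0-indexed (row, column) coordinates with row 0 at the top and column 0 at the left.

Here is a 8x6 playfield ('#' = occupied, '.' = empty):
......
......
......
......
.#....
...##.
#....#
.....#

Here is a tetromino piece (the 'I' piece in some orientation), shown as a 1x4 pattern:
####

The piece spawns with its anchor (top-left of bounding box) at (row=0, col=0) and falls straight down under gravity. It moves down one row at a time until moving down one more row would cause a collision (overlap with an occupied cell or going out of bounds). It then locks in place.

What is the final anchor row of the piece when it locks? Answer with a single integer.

Spawn at (row=0, col=0). Try each row:
  row 0: fits
  row 1: fits
  row 2: fits
  row 3: fits
  row 4: blocked -> lock at row 3

Answer: 3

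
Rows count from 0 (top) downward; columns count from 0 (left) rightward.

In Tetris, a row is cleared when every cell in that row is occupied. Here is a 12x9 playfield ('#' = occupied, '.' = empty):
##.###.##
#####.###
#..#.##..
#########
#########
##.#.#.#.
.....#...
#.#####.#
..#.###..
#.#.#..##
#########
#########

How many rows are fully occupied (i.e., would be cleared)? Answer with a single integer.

Answer: 4

Derivation:
Check each row:
  row 0: 2 empty cells -> not full
  row 1: 1 empty cell -> not full
  row 2: 5 empty cells -> not full
  row 3: 0 empty cells -> FULL (clear)
  row 4: 0 empty cells -> FULL (clear)
  row 5: 4 empty cells -> not full
  row 6: 8 empty cells -> not full
  row 7: 2 empty cells -> not full
  row 8: 5 empty cells -> not full
  row 9: 4 empty cells -> not full
  row 10: 0 empty cells -> FULL (clear)
  row 11: 0 empty cells -> FULL (clear)
Total rows cleared: 4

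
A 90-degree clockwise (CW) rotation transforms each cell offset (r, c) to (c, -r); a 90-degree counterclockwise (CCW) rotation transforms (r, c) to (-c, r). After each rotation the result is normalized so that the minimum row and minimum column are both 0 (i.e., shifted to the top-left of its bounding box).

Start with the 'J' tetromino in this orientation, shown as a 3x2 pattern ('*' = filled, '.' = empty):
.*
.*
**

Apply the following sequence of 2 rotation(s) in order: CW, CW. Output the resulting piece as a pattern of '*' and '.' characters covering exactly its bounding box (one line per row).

Start:
.*
.*
**
After rotation 1 (CW):
*..
***
After rotation 2 (CW):
**
*.
*.

Answer: **
*.
*.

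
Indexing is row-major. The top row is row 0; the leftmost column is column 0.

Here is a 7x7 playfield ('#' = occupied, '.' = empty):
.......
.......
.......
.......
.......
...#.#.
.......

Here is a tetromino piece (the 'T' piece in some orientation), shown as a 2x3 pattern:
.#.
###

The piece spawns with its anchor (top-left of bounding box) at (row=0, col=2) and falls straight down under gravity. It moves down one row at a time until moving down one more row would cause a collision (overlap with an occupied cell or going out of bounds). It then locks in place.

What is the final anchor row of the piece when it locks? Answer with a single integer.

Spawn at (row=0, col=2). Try each row:
  row 0: fits
  row 1: fits
  row 2: fits
  row 3: fits
  row 4: blocked -> lock at row 3

Answer: 3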